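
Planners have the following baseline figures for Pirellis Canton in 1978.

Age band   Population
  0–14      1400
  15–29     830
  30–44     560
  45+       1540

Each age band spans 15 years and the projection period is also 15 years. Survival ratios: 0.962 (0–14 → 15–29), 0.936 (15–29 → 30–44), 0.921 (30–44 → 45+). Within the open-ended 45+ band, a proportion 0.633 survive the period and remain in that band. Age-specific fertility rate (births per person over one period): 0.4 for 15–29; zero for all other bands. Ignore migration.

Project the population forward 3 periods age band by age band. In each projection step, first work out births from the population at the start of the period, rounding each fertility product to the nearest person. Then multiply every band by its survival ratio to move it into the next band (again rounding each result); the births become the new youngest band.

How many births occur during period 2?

539

Call the groups 1 to 4, youngest first.
Period 1:
Births: 830 × 0.4 = 332
Group 2: 1400 × 0.962 = 1347
Group 3: 830 × 0.936 = 777
Group 4: 560 × 0.921 + 1540 × 0.633 = 516 + 975 = 1491
End of period: [332, 1347, 777, 1491]
Period 2:
Births: 1347 × 0.4 = 539
Group 2: 332 × 0.962 = 319
Group 3: 1347 × 0.936 = 1261
Group 4: 777 × 0.921 + 1491 × 0.633 = 716 + 944 = 1660
End of period: [539, 319, 1261, 1660]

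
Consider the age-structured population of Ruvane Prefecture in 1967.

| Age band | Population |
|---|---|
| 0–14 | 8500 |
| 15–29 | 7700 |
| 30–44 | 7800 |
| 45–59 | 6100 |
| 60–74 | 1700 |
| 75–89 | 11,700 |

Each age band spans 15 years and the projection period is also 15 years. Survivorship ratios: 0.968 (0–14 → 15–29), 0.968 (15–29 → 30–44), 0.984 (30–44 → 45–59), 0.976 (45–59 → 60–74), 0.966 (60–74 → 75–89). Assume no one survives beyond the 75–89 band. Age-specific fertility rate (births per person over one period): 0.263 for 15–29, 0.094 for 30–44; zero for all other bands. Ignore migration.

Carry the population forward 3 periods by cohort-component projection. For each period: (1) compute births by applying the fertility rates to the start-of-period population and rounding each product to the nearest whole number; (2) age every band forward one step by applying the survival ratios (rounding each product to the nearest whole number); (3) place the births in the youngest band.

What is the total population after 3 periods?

— Period 1 —
Births: 7700 × 0.263 = 2025  |  7800 × 0.094 = 733 → 2758
15–29: 8500 × 0.968 = 8228
30–44: 7700 × 0.968 = 7454
45–59: 7800 × 0.984 = 7675
60–74: 6100 × 0.976 = 5954
75–89: 1700 × 0.966 = 1642
End of period: [2758, 8228, 7454, 7675, 5954, 1642]
— Period 2 —
Births: 8228 × 0.263 = 2164  |  7454 × 0.094 = 701 → 2865
15–29: 2758 × 0.968 = 2670
30–44: 8228 × 0.968 = 7965
45–59: 7454 × 0.984 = 7335
60–74: 7675 × 0.976 = 7491
75–89: 5954 × 0.966 = 5752
End of period: [2865, 2670, 7965, 7335, 7491, 5752]
— Period 3 —
Births: 2670 × 0.263 = 702  |  7965 × 0.094 = 749 → 1451
15–29: 2865 × 0.968 = 2773
30–44: 2670 × 0.968 = 2585
45–59: 7965 × 0.984 = 7838
60–74: 7335 × 0.976 = 7159
75–89: 7491 × 0.966 = 7236
End of period: [1451, 2773, 2585, 7838, 7159, 7236]
Total after period 3: 1451 + 2773 + 2585 + 7838 + 7159 + 7236 = 29042

29042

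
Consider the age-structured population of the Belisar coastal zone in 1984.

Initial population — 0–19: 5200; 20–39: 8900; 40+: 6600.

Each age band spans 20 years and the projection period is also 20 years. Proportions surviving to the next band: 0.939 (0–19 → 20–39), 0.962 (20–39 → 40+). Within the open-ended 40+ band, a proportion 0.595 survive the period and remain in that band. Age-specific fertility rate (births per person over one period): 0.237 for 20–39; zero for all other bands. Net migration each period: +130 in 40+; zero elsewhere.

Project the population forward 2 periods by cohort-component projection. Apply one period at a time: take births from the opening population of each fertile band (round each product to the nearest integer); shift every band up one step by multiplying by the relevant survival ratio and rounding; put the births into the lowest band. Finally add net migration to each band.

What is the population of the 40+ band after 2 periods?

(Bands numbered youngest = 1 to oldest = 3.)
After projecting period 1:
Births: 8900 * 0.237 = 2109
Band 2: 5200 * 0.939 = 4883
Band 3: 8900 * 0.962 + 6600 * 0.595 = 8562 + 3927 = 12489
Net migration: Band 3 + 130 → 12619
Giving 2109 / 4883 / 12619.
After projecting period 2:
Births: 4883 * 0.237 = 1157
Band 2: 2109 * 0.939 = 1980
Band 3: 4883 * 0.962 + 12619 * 0.595 = 4697 + 7508 = 12205
Net migration: Band 3 + 130 → 12335
Giving 1157 / 1980 / 12335.

12335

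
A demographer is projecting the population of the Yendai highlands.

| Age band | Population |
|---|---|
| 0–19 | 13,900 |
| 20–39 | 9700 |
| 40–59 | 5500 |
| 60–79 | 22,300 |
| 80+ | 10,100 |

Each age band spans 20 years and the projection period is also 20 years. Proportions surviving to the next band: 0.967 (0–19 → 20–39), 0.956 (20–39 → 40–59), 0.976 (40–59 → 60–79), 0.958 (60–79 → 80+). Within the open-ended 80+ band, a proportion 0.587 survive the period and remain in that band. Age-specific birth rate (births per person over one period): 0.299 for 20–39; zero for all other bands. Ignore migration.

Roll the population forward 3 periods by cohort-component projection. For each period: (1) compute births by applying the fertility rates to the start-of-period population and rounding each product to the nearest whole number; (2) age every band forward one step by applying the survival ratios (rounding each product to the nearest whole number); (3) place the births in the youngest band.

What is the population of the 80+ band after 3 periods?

21093

Call the groups 1 to 5, youngest first.
After projecting period 1:
Births: 9700 * 0.299 = 2900
Group 2: 13900 * 0.967 = 13441
Group 3: 9700 * 0.956 = 9273
Group 4: 5500 * 0.976 = 5368
Group 5: 22300 * 0.958 + 10100 * 0.587 = 21363 + 5929 = 27292
Population now: 0–19=2900, 20–39=13441, 40–59=9273, 60–79=5368, 80+=27292
After projecting period 2:
Births: 13441 * 0.299 = 4019
Group 2: 2900 * 0.967 = 2804
Group 3: 13441 * 0.956 = 12850
Group 4: 9273 * 0.976 = 9050
Group 5: 5368 * 0.958 + 27292 * 0.587 = 5143 + 16020 = 21163
Population now: 0–19=4019, 20–39=2804, 40–59=12850, 60–79=9050, 80+=21163
After projecting period 3:
Births: 2804 * 0.299 = 838
Group 2: 4019 * 0.967 = 3886
Group 3: 2804 * 0.956 = 2681
Group 4: 12850 * 0.976 = 12542
Group 5: 9050 * 0.958 + 21163 * 0.587 = 8670 + 12423 = 21093
Population now: 0–19=838, 20–39=3886, 40–59=2681, 60–79=12542, 80+=21093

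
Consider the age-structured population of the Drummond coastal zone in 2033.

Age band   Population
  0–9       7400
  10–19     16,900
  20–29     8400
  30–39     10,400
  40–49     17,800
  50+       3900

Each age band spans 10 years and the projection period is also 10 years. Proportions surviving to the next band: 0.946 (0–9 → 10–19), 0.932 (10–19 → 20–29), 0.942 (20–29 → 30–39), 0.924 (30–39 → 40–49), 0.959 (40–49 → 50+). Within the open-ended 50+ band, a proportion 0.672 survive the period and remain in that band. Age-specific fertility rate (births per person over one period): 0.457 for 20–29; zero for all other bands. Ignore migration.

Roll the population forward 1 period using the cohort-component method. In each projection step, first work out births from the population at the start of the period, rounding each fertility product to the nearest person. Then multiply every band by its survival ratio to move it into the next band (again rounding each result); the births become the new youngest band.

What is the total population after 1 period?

Period 1:
Births: 8400 × 0.457 = 3839
10–19: 7400 × 0.946 = 7000
20–29: 16900 × 0.932 = 15751
30–39: 8400 × 0.942 = 7913
40–49: 10400 × 0.924 = 9610
50+: 17800 × 0.959 + 3900 × 0.672 = 17070 + 2621 = 19691
End of period: [3839, 7000, 15751, 7913, 9610, 19691]
Total after period 1: 3839 + 7000 + 15751 + 7913 + 9610 + 19691 = 63804

63804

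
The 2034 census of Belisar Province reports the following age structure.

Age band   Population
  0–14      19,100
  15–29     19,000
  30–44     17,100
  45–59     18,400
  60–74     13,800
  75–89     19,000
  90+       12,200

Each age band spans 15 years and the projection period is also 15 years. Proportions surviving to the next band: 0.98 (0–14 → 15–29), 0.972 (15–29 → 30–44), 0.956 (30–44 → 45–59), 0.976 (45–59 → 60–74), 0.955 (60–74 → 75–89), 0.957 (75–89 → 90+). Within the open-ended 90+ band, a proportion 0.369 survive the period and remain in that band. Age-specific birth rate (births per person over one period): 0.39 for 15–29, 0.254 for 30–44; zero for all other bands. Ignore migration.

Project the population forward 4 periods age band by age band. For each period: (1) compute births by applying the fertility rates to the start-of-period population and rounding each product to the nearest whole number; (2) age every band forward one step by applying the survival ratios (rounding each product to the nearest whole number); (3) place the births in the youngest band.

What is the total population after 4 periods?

Let band 1 be 0–14 through band 7 = 90+.
[period 1]
Births: 19000 × 0.39 = 7410 ; 17100 × 0.254 = 4343 — total 11753
Band 2: 19100 × 0.98 = 18718
Band 3: 19000 × 0.972 = 18468
Band 4: 17100 × 0.956 = 16348
Band 5: 18400 × 0.976 = 17958
Band 6: 13800 × 0.955 = 13179
Band 7: 19000 × 0.957 + 12200 × 0.369 = 18183 + 4502 = 22685
→ [11753, 18718, 18468, 16348, 17958, 13179, 22685]
[period 2]
Births: 18718 × 0.39 = 7300 ; 18468 × 0.254 = 4691 — total 11991
Band 2: 11753 × 0.98 = 11518
Band 3: 18718 × 0.972 = 18194
Band 4: 18468 × 0.956 = 17655
Band 5: 16348 × 0.976 = 15956
Band 6: 17958 × 0.955 = 17150
Band 7: 13179 × 0.957 + 22685 × 0.369 = 12612 + 8371 = 20983
→ [11991, 11518, 18194, 17655, 15956, 17150, 20983]
[period 3]
Births: 11518 × 0.39 = 4492 ; 18194 × 0.254 = 4621 — total 9113
Band 2: 11991 × 0.98 = 11751
Band 3: 11518 × 0.972 = 11195
Band 4: 18194 × 0.956 = 17393
Band 5: 17655 × 0.976 = 17231
Band 6: 15956 × 0.955 = 15238
Band 7: 17150 × 0.957 + 20983 × 0.369 = 16413 + 7743 = 24156
→ [9113, 11751, 11195, 17393, 17231, 15238, 24156]
[period 4]
Births: 11751 × 0.39 = 4583 ; 11195 × 0.254 = 2844 — total 7427
Band 2: 9113 × 0.98 = 8931
Band 3: 11751 × 0.972 = 11422
Band 4: 11195 × 0.956 = 10702
Band 5: 17393 × 0.976 = 16976
Band 6: 17231 × 0.955 = 16456
Band 7: 15238 × 0.957 + 24156 × 0.369 = 14583 + 8914 = 23497
→ [7427, 8931, 11422, 10702, 16976, 16456, 23497]
Total after period 4: 7427 + 8931 + 11422 + 10702 + 16976 + 16456 + 23497 = 95411

95411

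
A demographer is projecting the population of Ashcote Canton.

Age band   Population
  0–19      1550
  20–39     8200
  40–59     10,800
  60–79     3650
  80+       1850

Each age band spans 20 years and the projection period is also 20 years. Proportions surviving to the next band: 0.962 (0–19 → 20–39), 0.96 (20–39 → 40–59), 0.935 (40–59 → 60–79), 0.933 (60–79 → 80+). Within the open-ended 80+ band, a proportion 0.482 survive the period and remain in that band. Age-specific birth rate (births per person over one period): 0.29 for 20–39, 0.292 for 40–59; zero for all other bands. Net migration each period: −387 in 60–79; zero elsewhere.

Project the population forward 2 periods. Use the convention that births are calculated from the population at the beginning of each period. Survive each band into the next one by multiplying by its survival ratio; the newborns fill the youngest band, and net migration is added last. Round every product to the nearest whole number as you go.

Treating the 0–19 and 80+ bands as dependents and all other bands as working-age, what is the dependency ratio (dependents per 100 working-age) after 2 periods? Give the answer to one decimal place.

101.0

Call the bands 1 to 5, youngest first.
[period 1]
Births: 8200 × 0.29 = 2378, 10800 × 0.292 = 3154 — total 5532
Band 2: 1550 × 0.962 = 1491
Band 3: 8200 × 0.96 = 7872
Band 4: 10800 × 0.935 = 10098
Band 5: 3650 × 0.933 + 1850 × 0.482 = 3405 + 892 = 4297
Net migration: Band 4 − 387 → 9711
→ [5532, 1491, 7872, 9711, 4297]
[period 2]
Births: 1491 × 0.29 = 432, 7872 × 0.292 = 2299 — total 2731
Band 2: 5532 × 0.962 = 5322
Band 3: 1491 × 0.96 = 1431
Band 4: 7872 × 0.935 = 7360
Band 5: 9711 × 0.933 + 4297 × 0.482 = 9060 + 2071 = 11131
Net migration: Band 4 − 387 → 6973
→ [2731, 5322, 1431, 6973, 11131]
Dependents (band 0–19 + band 80+) = 2731 + 11131 = 13862; working-age = 13726; ratio = 13862/13726 × 100 = 101.0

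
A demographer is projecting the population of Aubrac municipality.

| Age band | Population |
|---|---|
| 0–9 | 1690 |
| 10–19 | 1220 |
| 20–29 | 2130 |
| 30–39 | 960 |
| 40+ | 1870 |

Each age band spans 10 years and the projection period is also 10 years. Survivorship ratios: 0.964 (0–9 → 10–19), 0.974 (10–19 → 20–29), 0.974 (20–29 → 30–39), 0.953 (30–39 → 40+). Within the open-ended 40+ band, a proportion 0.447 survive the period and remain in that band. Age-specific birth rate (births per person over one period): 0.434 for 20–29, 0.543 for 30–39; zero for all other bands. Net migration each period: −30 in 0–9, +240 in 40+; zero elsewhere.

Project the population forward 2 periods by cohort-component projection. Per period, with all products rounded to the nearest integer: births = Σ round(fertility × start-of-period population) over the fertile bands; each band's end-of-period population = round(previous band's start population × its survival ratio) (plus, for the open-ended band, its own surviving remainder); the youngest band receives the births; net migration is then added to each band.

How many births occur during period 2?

1643

[period 1]
Births: 2130 × 0.434 = 924, 960 × 0.543 = 521 ⇒ total 1445
10–19: 1690 × 0.964 = 1629
20–29: 1220 × 0.974 = 1188
30–39: 2130 × 0.974 = 2075
40+: 960 × 0.953 + 1870 × 0.447 = 915 + 836 = 1751
Net migration: 0–9 − 30 → 1415; 40+ + 240 → 1991
Population now: 0–9=1415, 10–19=1629, 20–29=1188, 30–39=2075, 40+=1991
[period 2]
Births: 1188 × 0.434 = 516, 2075 × 0.543 = 1127 ⇒ total 1643
10–19: 1415 × 0.964 = 1364
20–29: 1629 × 0.974 = 1587
30–39: 1188 × 0.974 = 1157
40+: 2075 × 0.953 + 1991 × 0.447 = 1977 + 890 = 2867
Net migration: 0–9 − 30 → 1613; 40+ + 240 → 3107
Population now: 0–9=1613, 10–19=1364, 20–29=1587, 30–39=1157, 40+=3107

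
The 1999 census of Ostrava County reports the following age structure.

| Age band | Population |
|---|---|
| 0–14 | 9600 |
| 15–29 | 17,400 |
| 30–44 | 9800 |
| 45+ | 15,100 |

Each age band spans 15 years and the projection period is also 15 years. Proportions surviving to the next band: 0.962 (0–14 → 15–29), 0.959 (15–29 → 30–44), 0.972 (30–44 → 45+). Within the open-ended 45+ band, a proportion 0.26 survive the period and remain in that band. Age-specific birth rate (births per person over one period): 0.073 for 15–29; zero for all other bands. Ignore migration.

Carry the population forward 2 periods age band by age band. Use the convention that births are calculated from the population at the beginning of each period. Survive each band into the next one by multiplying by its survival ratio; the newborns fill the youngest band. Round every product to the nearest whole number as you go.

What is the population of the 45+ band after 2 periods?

[period 1]
Births: 17400 × 0.073 = 1270
15–29: 9600 × 0.962 = 9235
30–44: 17400 × 0.959 = 16687
45+: 9800 × 0.972 + 15100 × 0.26 = 9526 + 3926 = 13452
Giving 1270 / 9235 / 16687 / 13452.
[period 2]
Births: 9235 × 0.073 = 674
15–29: 1270 × 0.962 = 1222
30–44: 9235 × 0.959 = 8856
45+: 16687 × 0.972 + 13452 × 0.26 = 16220 + 3498 = 19718
Giving 674 / 1222 / 8856 / 19718.

19718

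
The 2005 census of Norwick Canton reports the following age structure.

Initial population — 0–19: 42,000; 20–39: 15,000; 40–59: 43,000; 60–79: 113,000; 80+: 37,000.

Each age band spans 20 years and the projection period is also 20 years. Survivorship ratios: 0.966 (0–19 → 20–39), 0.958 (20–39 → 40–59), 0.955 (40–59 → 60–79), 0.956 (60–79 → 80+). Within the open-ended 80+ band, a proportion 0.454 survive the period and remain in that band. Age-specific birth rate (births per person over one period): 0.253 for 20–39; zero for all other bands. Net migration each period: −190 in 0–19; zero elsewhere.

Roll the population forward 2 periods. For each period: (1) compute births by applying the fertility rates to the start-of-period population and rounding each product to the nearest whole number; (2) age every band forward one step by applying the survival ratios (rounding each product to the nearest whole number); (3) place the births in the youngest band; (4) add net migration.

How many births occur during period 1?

Period 1:
Births: 15000 × 0.253 = 3795
20–39: 42000 × 0.966 = 40572
40–59: 15000 × 0.958 = 14370
60–79: 43000 × 0.955 = 41065
80+: 113000 × 0.956 + 37000 × 0.454 = 108028 + 16798 = 124826
Net migration: 0–19 − 190 → 3605
Giving 3605 / 40572 / 14370 / 41065 / 124826.

3795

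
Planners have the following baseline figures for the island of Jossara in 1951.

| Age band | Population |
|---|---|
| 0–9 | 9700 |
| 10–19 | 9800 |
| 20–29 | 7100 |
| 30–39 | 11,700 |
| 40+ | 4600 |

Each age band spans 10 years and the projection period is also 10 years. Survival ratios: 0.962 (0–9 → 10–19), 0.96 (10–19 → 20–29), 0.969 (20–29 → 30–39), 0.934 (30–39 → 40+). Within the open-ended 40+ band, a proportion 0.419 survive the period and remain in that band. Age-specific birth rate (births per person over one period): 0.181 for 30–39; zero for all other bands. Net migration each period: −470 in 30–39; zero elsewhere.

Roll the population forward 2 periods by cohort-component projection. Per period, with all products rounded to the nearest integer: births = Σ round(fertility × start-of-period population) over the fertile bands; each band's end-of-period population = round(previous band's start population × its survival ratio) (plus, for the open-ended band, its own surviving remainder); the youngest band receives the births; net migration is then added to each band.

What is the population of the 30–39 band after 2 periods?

After projecting period 1:
Births: 11700 × 0.181 = 2118
10–19: 9700 × 0.962 = 9331
20–29: 9800 × 0.96 = 9408
30–39: 7100 × 0.969 = 6880
40+: 11700 × 0.934 + 4600 × 0.419 = 10928 + 1927 = 12855
Net migration: 30–39 − 470 → 6410
→ [2118, 9331, 9408, 6410, 12855]
After projecting period 2:
Births: 6410 × 0.181 = 1160
10–19: 2118 × 0.962 = 2038
20–29: 9331 × 0.96 = 8958
30–39: 9408 × 0.969 = 9116
40+: 6410 × 0.934 + 12855 × 0.419 = 5987 + 5386 = 11373
Net migration: 30–39 − 470 → 8646
→ [1160, 2038, 8958, 8646, 11373]

8646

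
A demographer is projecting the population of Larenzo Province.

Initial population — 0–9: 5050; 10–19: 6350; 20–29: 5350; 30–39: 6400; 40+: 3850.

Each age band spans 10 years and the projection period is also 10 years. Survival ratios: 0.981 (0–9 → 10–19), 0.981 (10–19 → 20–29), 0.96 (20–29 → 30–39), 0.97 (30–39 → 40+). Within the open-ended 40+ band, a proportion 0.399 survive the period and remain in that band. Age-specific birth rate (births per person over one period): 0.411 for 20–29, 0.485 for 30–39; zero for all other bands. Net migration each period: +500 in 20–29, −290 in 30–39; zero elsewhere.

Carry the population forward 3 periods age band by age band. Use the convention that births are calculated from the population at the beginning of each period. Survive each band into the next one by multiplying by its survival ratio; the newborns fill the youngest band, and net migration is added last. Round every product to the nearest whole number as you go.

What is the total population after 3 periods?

29767

Let band 1 be 0–9 through band 5 = 40+.
[period 1]
Births: 5350 × 0.411 = 2199 ; 6400 × 0.485 = 3104 ⇒ total 5303
Band 2: 5050 × 0.981 = 4954
Band 3: 6350 × 0.981 = 6229
Band 4: 5350 × 0.96 = 5136
Band 5: 6400 × 0.97 + 3850 × 0.399 = 6208 + 1536 = 7744
Net migration: Band 3 + 500 → 6729; Band 4 − 290 → 4846
→ [5303, 4954, 6729, 4846, 7744]
[period 2]
Births: 6729 × 0.411 = 2766 ; 4846 × 0.485 = 2350 ⇒ total 5116
Band 2: 5303 × 0.981 = 5202
Band 3: 4954 × 0.981 = 4860
Band 4: 6729 × 0.96 = 6460
Band 5: 4846 × 0.97 + 7744 × 0.399 = 4701 + 3090 = 7791
Net migration: Band 3 + 500 → 5360; Band 4 − 290 → 6170
→ [5116, 5202, 5360, 6170, 7791]
[period 3]
Births: 5360 × 0.411 = 2203 ; 6170 × 0.485 = 2992 ⇒ total 5195
Band 2: 5116 × 0.981 = 5019
Band 3: 5202 × 0.981 = 5103
Band 4: 5360 × 0.96 = 5146
Band 5: 6170 × 0.97 + 7791 × 0.399 = 5985 + 3109 = 9094
Net migration: Band 3 + 500 → 5603; Band 4 − 290 → 4856
→ [5195, 5019, 5603, 4856, 9094]
Total after period 3: 5195 + 5019 + 5603 + 4856 + 9094 = 29767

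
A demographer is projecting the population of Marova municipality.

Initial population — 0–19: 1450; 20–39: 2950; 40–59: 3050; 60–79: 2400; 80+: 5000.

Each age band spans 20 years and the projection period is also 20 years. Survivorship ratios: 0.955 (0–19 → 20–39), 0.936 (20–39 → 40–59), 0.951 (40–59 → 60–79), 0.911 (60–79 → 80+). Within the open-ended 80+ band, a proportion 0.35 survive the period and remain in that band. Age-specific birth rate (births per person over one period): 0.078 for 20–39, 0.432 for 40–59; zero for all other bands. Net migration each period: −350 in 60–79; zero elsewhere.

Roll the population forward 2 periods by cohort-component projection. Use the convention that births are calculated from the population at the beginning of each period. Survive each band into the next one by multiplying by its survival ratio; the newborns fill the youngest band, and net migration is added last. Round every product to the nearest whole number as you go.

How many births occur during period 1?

Numbering the bands 1..5 from youngest to oldest:
— Period 1 —
Births: 2950 * 0.078 = 230 ; 3050 * 0.432 = 1318 ⇒ total 1548
Band 2: 1450 * 0.955 = 1385
Band 3: 2950 * 0.936 = 2761
Band 4: 3050 * 0.951 = 2901
Band 5: 2400 * 0.911 + 5000 * 0.35 = 2186 + 1750 = 3936
Net migration: Band 4 − 350 → 2551
→ [1548, 1385, 2761, 2551, 3936]

1548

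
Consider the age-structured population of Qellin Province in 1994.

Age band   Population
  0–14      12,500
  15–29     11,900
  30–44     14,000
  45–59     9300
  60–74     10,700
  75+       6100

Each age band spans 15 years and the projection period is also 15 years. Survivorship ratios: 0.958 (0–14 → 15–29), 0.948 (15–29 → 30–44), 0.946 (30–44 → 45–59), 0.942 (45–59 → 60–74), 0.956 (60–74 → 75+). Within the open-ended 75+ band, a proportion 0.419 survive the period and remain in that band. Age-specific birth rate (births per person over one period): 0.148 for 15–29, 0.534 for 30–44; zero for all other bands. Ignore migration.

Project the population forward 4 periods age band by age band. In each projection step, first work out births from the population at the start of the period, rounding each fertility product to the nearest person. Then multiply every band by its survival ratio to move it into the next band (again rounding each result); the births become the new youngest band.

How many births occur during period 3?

7372

[period 1]
Births: 11900 * 0.148 = 1761, 14000 * 0.534 = 7476 ⇒ total 9237
15–29: 12500 * 0.958 = 11975
30–44: 11900 * 0.948 = 11281
45–59: 14000 * 0.946 = 13244
60–74: 9300 * 0.942 = 8761
75+: 10700 * 0.956 + 6100 * 0.419 = 10229 + 2556 = 12785
End of period: [9237, 11975, 11281, 13244, 8761, 12785]
[period 2]
Births: 11975 * 0.148 = 1772, 11281 * 0.534 = 6024 ⇒ total 7796
15–29: 9237 * 0.958 = 8849
30–44: 11975 * 0.948 = 11352
45–59: 11281 * 0.946 = 10672
60–74: 13244 * 0.942 = 12476
75+: 8761 * 0.956 + 12785 * 0.419 = 8376 + 5357 = 13733
End of period: [7796, 8849, 11352, 10672, 12476, 13733]
[period 3]
Births: 8849 * 0.148 = 1310, 11352 * 0.534 = 6062 ⇒ total 7372
15–29: 7796 * 0.958 = 7469
30–44: 8849 * 0.948 = 8389
45–59: 11352 * 0.946 = 10739
60–74: 10672 * 0.942 = 10053
75+: 12476 * 0.956 + 13733 * 0.419 = 11927 + 5754 = 17681
End of period: [7372, 7469, 8389, 10739, 10053, 17681]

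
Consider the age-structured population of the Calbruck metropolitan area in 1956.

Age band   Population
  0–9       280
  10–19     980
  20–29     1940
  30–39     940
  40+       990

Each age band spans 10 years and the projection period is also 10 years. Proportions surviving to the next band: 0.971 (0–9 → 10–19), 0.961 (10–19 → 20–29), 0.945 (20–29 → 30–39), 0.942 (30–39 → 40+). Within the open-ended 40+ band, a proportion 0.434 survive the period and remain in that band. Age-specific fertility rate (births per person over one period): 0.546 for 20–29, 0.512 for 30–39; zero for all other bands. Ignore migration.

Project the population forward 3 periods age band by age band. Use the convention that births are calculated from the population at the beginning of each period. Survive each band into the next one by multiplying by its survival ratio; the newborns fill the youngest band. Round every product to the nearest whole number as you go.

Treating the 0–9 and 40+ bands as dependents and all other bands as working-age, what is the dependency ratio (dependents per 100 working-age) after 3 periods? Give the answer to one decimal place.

Period 1.
Births: 1940 × 0.546 = 1059, 940 × 0.512 = 481 — total 1540
10–19: 280 × 0.971 = 272
20–29: 980 × 0.961 = 942
30–39: 1940 × 0.945 = 1833
40+: 940 × 0.942 + 990 × 0.434 = 885 + 430 = 1315
Population now: 0–9=1540, 10–19=272, 20–29=942, 30–39=1833, 40+=1315
Period 2.
Births: 942 × 0.546 = 514, 1833 × 0.512 = 938 — total 1452
10–19: 1540 × 0.971 = 1495
20–29: 272 × 0.961 = 261
30–39: 942 × 0.945 = 890
40+: 1833 × 0.942 + 1315 × 0.434 = 1727 + 571 = 2298
Population now: 0–9=1452, 10–19=1495, 20–29=261, 30–39=890, 40+=2298
Period 3.
Births: 261 × 0.546 = 143, 890 × 0.512 = 456 — total 599
10–19: 1452 × 0.971 = 1410
20–29: 1495 × 0.961 = 1437
30–39: 261 × 0.945 = 247
40+: 890 × 0.942 + 2298 × 0.434 = 838 + 997 = 1835
Population now: 0–9=599, 10–19=1410, 20–29=1437, 30–39=247, 40+=1835
Dependents (band 0–9 + band 40+) = 599 + 1835 = 2434; working-age = 3094; ratio = 2434/3094 × 100 = 78.7

78.7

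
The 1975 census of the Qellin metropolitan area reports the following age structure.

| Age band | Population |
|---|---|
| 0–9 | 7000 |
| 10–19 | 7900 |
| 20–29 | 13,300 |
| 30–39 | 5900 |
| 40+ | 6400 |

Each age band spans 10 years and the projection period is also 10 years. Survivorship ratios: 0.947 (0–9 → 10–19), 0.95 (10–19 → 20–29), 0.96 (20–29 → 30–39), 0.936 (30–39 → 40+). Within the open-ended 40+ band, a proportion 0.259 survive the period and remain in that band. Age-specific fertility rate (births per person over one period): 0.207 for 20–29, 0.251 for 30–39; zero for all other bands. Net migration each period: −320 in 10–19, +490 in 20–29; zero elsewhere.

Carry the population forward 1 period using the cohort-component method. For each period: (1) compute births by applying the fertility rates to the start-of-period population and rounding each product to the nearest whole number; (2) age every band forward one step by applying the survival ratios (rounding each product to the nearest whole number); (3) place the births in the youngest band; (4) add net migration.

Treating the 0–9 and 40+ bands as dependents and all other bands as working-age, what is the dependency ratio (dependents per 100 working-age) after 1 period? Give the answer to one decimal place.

42.2

Numbering the bands 1..5 from youngest to oldest:
Period 1:
Births: 13300 * 0.207 = 2753 ; 5900 * 0.251 = 1481 ⇒ total 4234
Band 2: 7000 * 0.947 = 6629
Band 3: 7900 * 0.95 = 7505
Band 4: 13300 * 0.96 = 12768
Band 5: 5900 * 0.936 + 6400 * 0.259 = 5522 + 1658 = 7180
Net migration: Band 2 − 320 → 6309; Band 3 + 490 → 7995
Giving 4234 / 6309 / 7995 / 12768 / 7180.
Dependents (band 0–9 + band 40+) = 4234 + 7180 = 11414; working-age = 27072; ratio = 11414/27072 × 100 = 42.2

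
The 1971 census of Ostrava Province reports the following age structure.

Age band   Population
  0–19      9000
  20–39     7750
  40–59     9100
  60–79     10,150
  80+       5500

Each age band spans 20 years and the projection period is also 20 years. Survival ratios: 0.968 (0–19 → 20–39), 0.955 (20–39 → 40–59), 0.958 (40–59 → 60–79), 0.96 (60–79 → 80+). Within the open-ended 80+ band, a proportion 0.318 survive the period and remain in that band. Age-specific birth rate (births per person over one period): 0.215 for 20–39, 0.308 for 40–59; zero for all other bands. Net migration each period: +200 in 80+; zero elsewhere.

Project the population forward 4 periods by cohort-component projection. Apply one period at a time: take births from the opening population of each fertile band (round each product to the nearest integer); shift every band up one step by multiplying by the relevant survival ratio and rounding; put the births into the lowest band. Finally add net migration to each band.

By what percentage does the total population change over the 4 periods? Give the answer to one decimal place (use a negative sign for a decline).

Period 1.
Births: 7750 × 0.215 = 1666  |  9100 × 0.308 = 2803 → 4469
20–39: 9000 × 0.968 = 8712
40–59: 7750 × 0.955 = 7401
60–79: 9100 × 0.958 = 8718
80+: 10150 × 0.96 + 5500 × 0.318 = 9744 + 1749 = 11493
Net migration: 80+ + 200 → 11693
→ [4469, 8712, 7401, 8718, 11693]
Period 2.
Births: 8712 × 0.215 = 1873  |  7401 × 0.308 = 2280 → 4153
20–39: 4469 × 0.968 = 4326
40–59: 8712 × 0.955 = 8320
60–79: 7401 × 0.958 = 7090
80+: 8718 × 0.96 + 11693 × 0.318 = 8369 + 3718 = 12087
Net migration: 80+ + 200 → 12287
→ [4153, 4326, 8320, 7090, 12287]
Period 3.
Births: 4326 × 0.215 = 930  |  8320 × 0.308 = 2563 → 3493
20–39: 4153 × 0.968 = 4020
40–59: 4326 × 0.955 = 4131
60–79: 8320 × 0.958 = 7971
80+: 7090 × 0.96 + 12287 × 0.318 = 6806 + 3907 = 10713
Net migration: 80+ + 200 → 10913
→ [3493, 4020, 4131, 7971, 10913]
Period 4.
Births: 4020 × 0.215 = 864  |  4131 × 0.308 = 1272 → 2136
20–39: 3493 × 0.968 = 3381
40–59: 4020 × 0.955 = 3839
60–79: 4131 × 0.958 = 3957
80+: 7971 × 0.96 + 10913 × 0.318 = 7652 + 3470 = 11122
Net migration: 80+ + 200 → 11322
→ [2136, 3381, 3839, 3957, 11322]
Total: 41500 → 24635; change = -16865; percentage change = -40.6%

-40.6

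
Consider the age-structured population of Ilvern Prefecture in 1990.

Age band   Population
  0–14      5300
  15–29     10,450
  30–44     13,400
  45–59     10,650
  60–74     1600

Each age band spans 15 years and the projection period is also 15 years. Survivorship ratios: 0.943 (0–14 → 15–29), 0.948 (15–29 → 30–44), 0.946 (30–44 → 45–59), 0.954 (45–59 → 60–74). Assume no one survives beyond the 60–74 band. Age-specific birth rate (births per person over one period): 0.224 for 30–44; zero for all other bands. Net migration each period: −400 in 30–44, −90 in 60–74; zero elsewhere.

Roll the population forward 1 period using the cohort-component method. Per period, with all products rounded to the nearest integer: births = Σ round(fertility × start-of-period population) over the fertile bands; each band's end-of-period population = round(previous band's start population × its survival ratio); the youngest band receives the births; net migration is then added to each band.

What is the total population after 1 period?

Numbering the groups 1..5 from youngest to oldest:
After projecting period 1:
Births: 13400 * 0.224 = 3002
Group 2: 5300 * 0.943 = 4998
Group 3: 10450 * 0.948 = 9907
Group 4: 13400 * 0.946 = 12676
Group 5: 10650 * 0.954 = 10160
Net migration: Group 3 − 400 → 9507; Group 5 − 90 → 10070
→ [3002, 4998, 9507, 12676, 10070]
Total after period 1: 3002 + 4998 + 9507 + 12676 + 10070 = 40253

40253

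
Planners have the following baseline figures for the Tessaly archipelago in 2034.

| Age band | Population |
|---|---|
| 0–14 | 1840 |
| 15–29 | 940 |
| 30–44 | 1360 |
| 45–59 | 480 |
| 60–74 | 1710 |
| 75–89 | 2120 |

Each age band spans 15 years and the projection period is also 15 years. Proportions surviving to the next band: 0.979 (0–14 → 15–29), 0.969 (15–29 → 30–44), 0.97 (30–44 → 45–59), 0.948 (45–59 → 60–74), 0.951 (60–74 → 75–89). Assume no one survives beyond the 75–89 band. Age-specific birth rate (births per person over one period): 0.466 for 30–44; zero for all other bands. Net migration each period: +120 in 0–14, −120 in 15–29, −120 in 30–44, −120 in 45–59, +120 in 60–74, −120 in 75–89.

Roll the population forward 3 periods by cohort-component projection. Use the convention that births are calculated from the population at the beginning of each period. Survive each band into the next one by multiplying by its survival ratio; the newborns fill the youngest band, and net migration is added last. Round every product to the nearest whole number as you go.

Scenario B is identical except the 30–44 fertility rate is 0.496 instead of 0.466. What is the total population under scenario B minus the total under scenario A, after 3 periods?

106

[period 1]
Births: 1360 × 0.466 = 634
15–29: 1840 × 0.979 = 1801
30–44: 940 × 0.969 = 911
45–59: 1360 × 0.97 = 1319
60–74: 480 × 0.948 = 455
75–89: 1710 × 0.951 = 1626
Net migration: 0–14 + 120 → 754; 15–29 − 120 → 1681; 30–44 − 120 → 791; 45–59 − 120 → 1199; 60–74 + 120 → 575; 75–89 − 120 → 1506
Giving 754 / 1681 / 791 / 1199 / 575 / 1506.
[period 2]
Births: 791 × 0.466 = 369
15–29: 754 × 0.979 = 738
30–44: 1681 × 0.969 = 1629
45–59: 791 × 0.97 = 767
60–74: 1199 × 0.948 = 1137
75–89: 575 × 0.951 = 547
Net migration: 0–14 + 120 → 489; 15–29 − 120 → 618; 30–44 − 120 → 1509; 45–59 − 120 → 647; 60–74 + 120 → 1257; 75–89 − 120 → 427
Giving 489 / 618 / 1509 / 647 / 1257 / 427.
[period 3]
Births: 1509 × 0.466 = 703
15–29: 489 × 0.979 = 479
30–44: 618 × 0.969 = 599
45–59: 1509 × 0.97 = 1464
60–74: 647 × 0.948 = 613
75–89: 1257 × 0.951 = 1195
Net migration: 0–14 + 120 → 823; 15–29 − 120 → 359; 30–44 − 120 → 479; 45–59 − 120 → 1344; 60–74 + 120 → 733; 75–89 − 120 → 1075
Giving 823 / 359 / 479 / 1344 / 733 / 1075.
Scenario A total after 3 periods: 4813
Scenario B projection —
[period 1]
Births: 1360 × 0.496 = 675
15–29: 1840 × 0.979 = 1801
30–44: 940 × 0.969 = 911
45–59: 1360 × 0.97 = 1319
60–74: 480 × 0.948 = 455
75–89: 1710 × 0.951 = 1626
Net migration: 0–14 + 120 → 795; 15–29 − 120 → 1681; 30–44 − 120 → 791; 45–59 − 120 → 1199; 60–74 + 120 → 575; 75–89 − 120 → 1506
Giving 795 / 1681 / 791 / 1199 / 575 / 1506.
[period 2]
Births: 791 × 0.496 = 392
15–29: 795 × 0.979 = 778
30–44: 1681 × 0.969 = 1629
45–59: 791 × 0.97 = 767
60–74: 1199 × 0.948 = 1137
75–89: 575 × 0.951 = 547
Net migration: 0–14 + 120 → 512; 15–29 − 120 → 658; 30–44 − 120 → 1509; 45–59 − 120 → 647; 60–74 + 120 → 1257; 75–89 − 120 → 427
Giving 512 / 658 / 1509 / 647 / 1257 / 427.
[period 3]
Births: 1509 × 0.496 = 748
15–29: 512 × 0.979 = 501
30–44: 658 × 0.969 = 638
45–59: 1509 × 0.97 = 1464
60–74: 647 × 0.948 = 613
75–89: 1257 × 0.951 = 1195
Net migration: 0–14 + 120 → 868; 15–29 − 120 → 381; 30–44 − 120 → 518; 45–59 − 120 → 1344; 60–74 + 120 → 733; 75–89 − 120 → 1075
Giving 868 / 381 / 518 / 1344 / 733 / 1075.
Scenario B total after 3 periods: 4919
Difference B − A = 4919 − 4813 = 106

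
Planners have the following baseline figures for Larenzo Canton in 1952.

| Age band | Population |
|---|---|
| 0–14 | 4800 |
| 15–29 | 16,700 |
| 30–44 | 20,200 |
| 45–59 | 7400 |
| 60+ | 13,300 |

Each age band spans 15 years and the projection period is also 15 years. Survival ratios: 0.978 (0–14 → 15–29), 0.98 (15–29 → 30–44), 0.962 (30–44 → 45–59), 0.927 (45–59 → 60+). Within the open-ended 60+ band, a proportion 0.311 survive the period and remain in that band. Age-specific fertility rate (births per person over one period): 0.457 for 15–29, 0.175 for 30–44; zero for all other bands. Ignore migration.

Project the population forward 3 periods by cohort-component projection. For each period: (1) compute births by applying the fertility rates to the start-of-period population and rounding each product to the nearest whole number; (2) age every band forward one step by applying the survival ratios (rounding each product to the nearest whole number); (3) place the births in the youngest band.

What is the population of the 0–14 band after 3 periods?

5796

After projecting period 1:
Births: 16700 × 0.457 = 7632, 20200 × 0.175 = 3535 → total 11167
15–29: 4800 × 0.978 = 4694
30–44: 16700 × 0.98 = 16366
45–59: 20200 × 0.962 = 19432
60+: 7400 × 0.927 + 13300 × 0.311 = 6860 + 4136 = 10996
→ [11167, 4694, 16366, 19432, 10996]
After projecting period 2:
Births: 4694 × 0.457 = 2145, 16366 × 0.175 = 2864 → total 5009
15–29: 11167 × 0.978 = 10921
30–44: 4694 × 0.98 = 4600
45–59: 16366 × 0.962 = 15744
60+: 19432 × 0.927 + 10996 × 0.311 = 18013 + 3420 = 21433
→ [5009, 10921, 4600, 15744, 21433]
After projecting period 3:
Births: 10921 × 0.457 = 4991, 4600 × 0.175 = 805 → total 5796
15–29: 5009 × 0.978 = 4899
30–44: 10921 × 0.98 = 10703
45–59: 4600 × 0.962 = 4425
60+: 15744 × 0.927 + 21433 × 0.311 = 14595 + 6666 = 21261
→ [5796, 4899, 10703, 4425, 21261]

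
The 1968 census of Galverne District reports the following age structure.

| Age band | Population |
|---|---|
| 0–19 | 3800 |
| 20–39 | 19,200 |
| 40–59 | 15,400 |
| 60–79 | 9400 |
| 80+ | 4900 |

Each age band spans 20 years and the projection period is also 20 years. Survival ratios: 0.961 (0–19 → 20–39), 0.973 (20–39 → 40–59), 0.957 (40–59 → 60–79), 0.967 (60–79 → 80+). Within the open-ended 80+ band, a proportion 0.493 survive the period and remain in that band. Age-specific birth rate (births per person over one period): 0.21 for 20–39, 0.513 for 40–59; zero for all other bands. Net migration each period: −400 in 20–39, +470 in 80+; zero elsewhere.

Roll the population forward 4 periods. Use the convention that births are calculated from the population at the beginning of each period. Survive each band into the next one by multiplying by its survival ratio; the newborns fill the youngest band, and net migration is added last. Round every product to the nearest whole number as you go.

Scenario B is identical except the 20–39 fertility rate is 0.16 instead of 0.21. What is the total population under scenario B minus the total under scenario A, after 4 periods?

-2644

Period 1.
Births: 19200 × 0.21 = 4032, 15400 × 0.513 = 7900 ⇒ total 11932
20–39: 3800 × 0.961 = 3652
40–59: 19200 × 0.973 = 18682
60–79: 15400 × 0.957 = 14738
80+: 9400 × 0.967 + 4900 × 0.493 = 9090 + 2416 = 11506
Net migration: 20–39 − 400 → 3252; 80+ + 470 → 11976
Population now: 0–19=11932, 20–39=3252, 40–59=18682, 60–79=14738, 80+=11976
Period 2.
Births: 3252 × 0.21 = 683, 18682 × 0.513 = 9584 ⇒ total 10267
20–39: 11932 × 0.961 = 11467
40–59: 3252 × 0.973 = 3164
60–79: 18682 × 0.957 = 17879
80+: 14738 × 0.967 + 11976 × 0.493 = 14252 + 5904 = 20156
Net migration: 20–39 − 400 → 11067; 80+ + 470 → 20626
Population now: 0–19=10267, 20–39=11067, 40–59=3164, 60–79=17879, 80+=20626
Period 3.
Births: 11067 × 0.21 = 2324, 3164 × 0.513 = 1623 ⇒ total 3947
20–39: 10267 × 0.961 = 9867
40–59: 11067 × 0.973 = 10768
60–79: 3164 × 0.957 = 3028
80+: 17879 × 0.967 + 20626 × 0.493 = 17289 + 10169 = 27458
Net migration: 20–39 − 400 → 9467; 80+ + 470 → 27928
Population now: 0–19=3947, 20–39=9467, 40–59=10768, 60–79=3028, 80+=27928
Period 4.
Births: 9467 × 0.21 = 1988, 10768 × 0.513 = 5524 ⇒ total 7512
20–39: 3947 × 0.961 = 3793
40–59: 9467 × 0.973 = 9211
60–79: 10768 × 0.957 = 10305
80+: 3028 × 0.967 + 27928 × 0.493 = 2928 + 13769 = 16697
Net migration: 20–39 − 400 → 3393; 80+ + 470 → 17167
Population now: 0–19=7512, 20–39=3393, 40–59=9211, 60–79=10305, 80+=17167
Scenario A total after 4 periods: 47588
Scenario B projection —
Period 1.
Births: 19200 × 0.16 = 3072, 15400 × 0.513 = 7900 ⇒ total 10972
20–39: 3800 × 0.961 = 3652
40–59: 19200 × 0.973 = 18682
60–79: 15400 × 0.957 = 14738
80+: 9400 × 0.967 + 4900 × 0.493 = 9090 + 2416 = 11506
Net migration: 20–39 − 400 → 3252; 80+ + 470 → 11976
Population now: 0–19=10972, 20–39=3252, 40–59=18682, 60–79=14738, 80+=11976
Period 2.
Births: 3252 × 0.16 = 520, 18682 × 0.513 = 9584 ⇒ total 10104
20–39: 10972 × 0.961 = 10544
40–59: 3252 × 0.973 = 3164
60–79: 18682 × 0.957 = 17879
80+: 14738 × 0.967 + 11976 × 0.493 = 14252 + 5904 = 20156
Net migration: 20–39 − 400 → 10144; 80+ + 470 → 20626
Population now: 0–19=10104, 20–39=10144, 40–59=3164, 60–79=17879, 80+=20626
Period 3.
Births: 10144 × 0.16 = 1623, 3164 × 0.513 = 1623 ⇒ total 3246
20–39: 10104 × 0.961 = 9710
40–59: 10144 × 0.973 = 9870
60–79: 3164 × 0.957 = 3028
80+: 17879 × 0.967 + 20626 × 0.493 = 17289 + 10169 = 27458
Net migration: 20–39 − 400 → 9310; 80+ + 470 → 27928
Population now: 0–19=3246, 20–39=9310, 40–59=9870, 60–79=3028, 80+=27928
Period 4.
Births: 9310 × 0.16 = 1490, 9870 × 0.513 = 5063 ⇒ total 6553
20–39: 3246 × 0.961 = 3119
40–59: 9310 × 0.973 = 9059
60–79: 9870 × 0.957 = 9446
80+: 3028 × 0.967 + 27928 × 0.493 = 2928 + 13769 = 16697
Net migration: 20–39 − 400 → 2719; 80+ + 470 → 17167
Population now: 0–19=6553, 20–39=2719, 40–59=9059, 60–79=9446, 80+=17167
Scenario B total after 4 periods: 44944
Difference B − A = 44944 − 47588 = -2644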